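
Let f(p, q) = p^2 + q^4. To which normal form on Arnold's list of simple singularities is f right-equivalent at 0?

The Hessian of f at 0 has rank 1. Corank 1: A-series; mu = 3 gives A_3.

A_{3}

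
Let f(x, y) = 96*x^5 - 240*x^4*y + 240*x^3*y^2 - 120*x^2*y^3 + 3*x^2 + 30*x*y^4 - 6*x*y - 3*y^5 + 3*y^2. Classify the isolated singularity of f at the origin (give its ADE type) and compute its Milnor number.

The Hessian of f at 0 is [[6, -6], [-6, 6]] with rank 1, so corank 1. A Groebner basis of the Jacobian ideal J(f) in C{x,y} is {y^4, x - y}; counting standard monomials gives mu = 4. Corank 1: A-series; mu = 4 gives A_4.

Type A_4, Milnor number mu = 4.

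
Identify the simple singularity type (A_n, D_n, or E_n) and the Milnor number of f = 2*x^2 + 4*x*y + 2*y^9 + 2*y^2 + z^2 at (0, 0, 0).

Type A_{8}, Milnor number mu = 8.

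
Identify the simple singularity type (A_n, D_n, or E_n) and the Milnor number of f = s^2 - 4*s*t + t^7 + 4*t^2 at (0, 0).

The Hessian of f at 0 is [[2, -4], [-4, 8]] with rank 1, so corank 1. A Groebner basis of the Jacobian ideal J(f) in C{s,t} is {t^6, s - 2*t}; counting standard monomials gives mu = 6. Corank 1: A-series; mu = 6 gives A_6.

Type A_6, Milnor number mu = 6.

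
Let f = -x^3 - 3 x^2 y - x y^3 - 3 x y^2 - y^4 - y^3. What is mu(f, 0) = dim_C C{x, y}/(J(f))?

7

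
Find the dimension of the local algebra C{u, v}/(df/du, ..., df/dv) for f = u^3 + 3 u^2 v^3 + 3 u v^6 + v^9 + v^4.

6

The Hessian of f at 0 has rank 0. Corank 2; j^3 = u^3 is a perfect cube, so E-series; the 4-jet and mu = 6 give E_6.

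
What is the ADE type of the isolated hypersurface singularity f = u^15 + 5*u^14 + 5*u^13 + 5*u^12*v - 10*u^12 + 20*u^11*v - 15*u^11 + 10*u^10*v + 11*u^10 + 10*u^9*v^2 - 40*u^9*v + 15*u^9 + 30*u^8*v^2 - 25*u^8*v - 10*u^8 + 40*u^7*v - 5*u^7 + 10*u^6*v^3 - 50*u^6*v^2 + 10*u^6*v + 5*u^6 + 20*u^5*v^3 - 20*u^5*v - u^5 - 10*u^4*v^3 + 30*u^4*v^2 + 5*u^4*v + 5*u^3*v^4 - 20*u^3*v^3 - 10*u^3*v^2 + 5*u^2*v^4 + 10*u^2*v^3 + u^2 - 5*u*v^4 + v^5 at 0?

The Hessian of f at 0 has rank 1. Corank 1: A-series; mu = 4 gives A_4.

A4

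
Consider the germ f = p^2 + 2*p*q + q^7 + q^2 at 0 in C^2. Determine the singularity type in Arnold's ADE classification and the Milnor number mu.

The Hessian of f at 0 has rank 1. Corank 1: A-series; mu = 6 gives A_6.

Type A6, Milnor number mu = 6.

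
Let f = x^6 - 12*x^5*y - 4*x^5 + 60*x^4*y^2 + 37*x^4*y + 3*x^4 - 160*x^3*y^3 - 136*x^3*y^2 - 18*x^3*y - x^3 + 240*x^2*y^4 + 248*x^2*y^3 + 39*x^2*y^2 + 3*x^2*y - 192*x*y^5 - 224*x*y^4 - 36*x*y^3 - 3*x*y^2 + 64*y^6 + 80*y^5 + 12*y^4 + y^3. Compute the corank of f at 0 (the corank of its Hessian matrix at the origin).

2

The Hessian at 0 is [[0, 0], [0, 0]] of rank 0; hence corank 2.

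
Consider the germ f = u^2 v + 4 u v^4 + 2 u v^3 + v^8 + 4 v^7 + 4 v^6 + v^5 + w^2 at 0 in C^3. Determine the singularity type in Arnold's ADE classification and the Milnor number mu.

Type D_{9}, Milnor number mu = 9.

The Hessian of f at 0 has rank 1. Corank 2; j^3 = u^2*v has shape L^2 M (L != M), so D-series; mu = 9 gives D_9.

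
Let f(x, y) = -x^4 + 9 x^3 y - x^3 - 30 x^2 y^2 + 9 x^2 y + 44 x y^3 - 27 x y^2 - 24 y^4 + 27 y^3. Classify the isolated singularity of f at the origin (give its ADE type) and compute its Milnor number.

The Hessian of f at 0 is [[0, 0], [0, 0]] with rank 0, so corank 2. A Groebner basis of the Jacobian ideal J(f) in C{x,y} is {3*x^2 - 18*x*y + y^4 + y^3 + 27*y^2, x^3 + 45*x^2 - 270*x*y - 12*y^3 + 405*y^2, x^2*y + 11*x^2 - 66*x*y - 16*y^3/3 + 99*y^2, 2*x^2 + x*y^2 - 12*x*y - 7*y^3/3 + 18*y^2}; counting standard monomials gives mu = 7. Corank 2; j^3 = -(x - 3*y)^3 is a perfect cube, so E-series; the 4-jet and mu = 7 give E_7.

Type E_{7}, Milnor number mu = 7.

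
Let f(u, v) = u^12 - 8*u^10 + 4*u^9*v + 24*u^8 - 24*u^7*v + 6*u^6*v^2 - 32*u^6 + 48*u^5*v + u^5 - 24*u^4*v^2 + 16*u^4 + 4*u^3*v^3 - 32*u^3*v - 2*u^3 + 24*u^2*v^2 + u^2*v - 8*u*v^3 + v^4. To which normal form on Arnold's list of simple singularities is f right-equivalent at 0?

D_{5}

The Hessian of f at 0 is [[0, 0], [0, 0]] with rank 0, so corank 2. A Groebner basis of the Jacobian ideal J(f) in C{u,v} is {u*v^2, u*v/8 + v^3, u^2 - u*v/2}; counting standard monomials gives mu = 5. Corank 2; j^3 = -u^2*(2*u - v) has shape L^2 M (L != M), so D-series; mu = 5 gives D_5.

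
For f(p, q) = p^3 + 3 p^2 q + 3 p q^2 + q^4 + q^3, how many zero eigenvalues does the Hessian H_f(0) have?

2

The Hessian at 0 is [[0, 0], [0, 0]] of rank 0; hence corank 2.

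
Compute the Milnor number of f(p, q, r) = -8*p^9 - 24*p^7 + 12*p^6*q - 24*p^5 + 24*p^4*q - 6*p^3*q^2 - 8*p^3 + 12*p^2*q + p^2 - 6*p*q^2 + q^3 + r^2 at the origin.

2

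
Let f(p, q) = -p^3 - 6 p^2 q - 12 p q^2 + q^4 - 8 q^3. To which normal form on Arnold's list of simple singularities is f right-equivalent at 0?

E_6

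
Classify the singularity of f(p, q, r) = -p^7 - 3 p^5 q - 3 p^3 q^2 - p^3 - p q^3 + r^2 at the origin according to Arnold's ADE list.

E7

The Hessian of f at 0 has rank 1. Corank 2; j^3 = -p^3 is a perfect cube, so E-series; the 4-jet and mu = 7 give E_7.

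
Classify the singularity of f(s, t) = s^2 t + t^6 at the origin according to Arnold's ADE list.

D7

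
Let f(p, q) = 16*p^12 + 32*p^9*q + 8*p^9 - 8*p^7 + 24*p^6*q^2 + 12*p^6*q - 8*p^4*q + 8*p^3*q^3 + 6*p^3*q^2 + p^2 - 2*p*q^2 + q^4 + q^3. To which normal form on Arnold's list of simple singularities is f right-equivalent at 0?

The Hessian of f at 0 has rank 1. Corank 1: A-series; mu = 2 gives A_2.

A2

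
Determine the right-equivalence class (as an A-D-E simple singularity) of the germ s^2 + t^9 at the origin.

A_{8}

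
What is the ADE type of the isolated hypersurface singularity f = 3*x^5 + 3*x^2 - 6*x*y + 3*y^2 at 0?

A_4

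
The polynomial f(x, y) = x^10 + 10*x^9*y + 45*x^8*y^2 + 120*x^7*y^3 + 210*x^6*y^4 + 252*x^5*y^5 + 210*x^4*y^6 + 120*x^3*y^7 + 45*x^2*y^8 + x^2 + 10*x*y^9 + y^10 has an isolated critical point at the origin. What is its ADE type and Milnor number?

Type A_{9}, Milnor number mu = 9.

The Hessian of f at 0 is [[2, 0], [0, 0]] with rank 1, so corank 1. A Groebner basis of the Jacobian ideal J(f) in C{x,y} is {y^9, x}; counting standard monomials gives mu = 9. Corank 1: A-series; mu = 9 gives A_9.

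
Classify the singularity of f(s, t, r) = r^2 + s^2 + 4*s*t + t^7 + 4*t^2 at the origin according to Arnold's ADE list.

A_6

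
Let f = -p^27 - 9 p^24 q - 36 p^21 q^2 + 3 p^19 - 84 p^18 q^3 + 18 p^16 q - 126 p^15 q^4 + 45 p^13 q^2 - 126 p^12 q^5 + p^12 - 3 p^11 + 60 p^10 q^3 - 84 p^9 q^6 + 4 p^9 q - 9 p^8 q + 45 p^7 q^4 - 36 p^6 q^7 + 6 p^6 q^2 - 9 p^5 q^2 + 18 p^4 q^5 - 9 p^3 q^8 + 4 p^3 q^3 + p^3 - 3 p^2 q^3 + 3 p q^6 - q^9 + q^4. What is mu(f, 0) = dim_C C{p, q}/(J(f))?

6

The Hessian of f at 0 has rank 0. Corank 2; j^3 = p^3 is a perfect cube, so E-series; the 4-jet and mu = 6 give E_6.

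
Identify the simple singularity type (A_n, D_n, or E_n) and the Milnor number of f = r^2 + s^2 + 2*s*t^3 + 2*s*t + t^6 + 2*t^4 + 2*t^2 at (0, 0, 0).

The Hessian of f at 0 is [[2, 2, 0], [2, 4, 0], [0, 0, 2]] with rank 3, so corank 0. A Groebner basis of the Jacobian ideal J(f) in C{s,t,r} is {s, t, r}; counting standard monomials gives mu = 1. Corank 0: nondegenerate Morse point, so A_1.

Type A_{1}, Milnor number mu = 1.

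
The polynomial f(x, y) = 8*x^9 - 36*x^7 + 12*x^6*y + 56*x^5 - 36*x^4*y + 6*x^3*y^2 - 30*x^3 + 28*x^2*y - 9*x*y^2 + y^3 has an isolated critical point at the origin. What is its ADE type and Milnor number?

Type D4, Milnor number mu = 4.

The Hessian of f at 0 has rank 0. Corank 2; j^3 = -(3*x - y)*(10*x^2 - 6*x*y + y^2) splits into three distinct lines over C (the quadratic factor has nonzero discriminant), so D_4.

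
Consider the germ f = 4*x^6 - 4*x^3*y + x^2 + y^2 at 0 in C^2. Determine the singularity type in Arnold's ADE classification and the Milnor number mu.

The Hessian of f at 0 is [[2, 0], [0, 2]] with rank 2, so corank 0. A Groebner basis of the Jacobian ideal J(f) in C{x,y} is {x, y}; counting standard monomials gives mu = 1. Corank 0: nondegenerate Morse point, so A_1.

Type A1, Milnor number mu = 1.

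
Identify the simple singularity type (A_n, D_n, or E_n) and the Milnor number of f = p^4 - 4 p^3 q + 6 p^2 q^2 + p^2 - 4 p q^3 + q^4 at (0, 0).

Type A_3, Milnor number mu = 3.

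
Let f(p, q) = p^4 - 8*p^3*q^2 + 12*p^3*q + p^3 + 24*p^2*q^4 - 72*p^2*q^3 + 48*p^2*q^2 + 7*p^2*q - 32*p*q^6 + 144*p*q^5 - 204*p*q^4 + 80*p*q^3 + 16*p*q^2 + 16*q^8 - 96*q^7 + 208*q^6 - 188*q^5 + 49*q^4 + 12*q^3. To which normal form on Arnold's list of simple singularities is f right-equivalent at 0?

D5

The Hessian of f at 0 is [[0, 0], [0, 0]] with rank 0, so corank 2. A Groebner basis of the Jacobian ideal J(f) in C{p,q} is {p*q^2 + p*q/3 + 2*q^2/3, -p*q/6 + q^3 - q^2/3, p^2 + 14*p*q/3 + 16*q^2/3}; counting standard monomials gives mu = 5. Corank 2; j^3 = (p + 2*q)^2*(p + 3*q) has shape L^2 M (L != M), so D-series; mu = 5 gives D_5.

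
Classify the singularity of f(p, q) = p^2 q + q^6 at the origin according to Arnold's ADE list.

D_7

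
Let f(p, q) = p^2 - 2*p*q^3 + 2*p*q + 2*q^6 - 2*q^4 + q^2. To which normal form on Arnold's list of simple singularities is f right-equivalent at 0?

The Hessian of f at 0 is [[2, 2], [2, 2]] with rank 1, so corank 1. A Groebner basis of the Jacobian ideal J(f) in C{p,q} is {p*q^2 + p + q, -p + q^3 - q, p^2 + 2*p*q + q^2}; counting standard monomials gives mu = 5. Corank 1: A-series; mu = 5 gives A_5.

A_{5}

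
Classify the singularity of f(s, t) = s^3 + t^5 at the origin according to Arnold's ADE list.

E_8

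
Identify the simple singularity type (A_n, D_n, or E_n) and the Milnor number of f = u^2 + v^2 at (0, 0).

Type A1, Milnor number mu = 1.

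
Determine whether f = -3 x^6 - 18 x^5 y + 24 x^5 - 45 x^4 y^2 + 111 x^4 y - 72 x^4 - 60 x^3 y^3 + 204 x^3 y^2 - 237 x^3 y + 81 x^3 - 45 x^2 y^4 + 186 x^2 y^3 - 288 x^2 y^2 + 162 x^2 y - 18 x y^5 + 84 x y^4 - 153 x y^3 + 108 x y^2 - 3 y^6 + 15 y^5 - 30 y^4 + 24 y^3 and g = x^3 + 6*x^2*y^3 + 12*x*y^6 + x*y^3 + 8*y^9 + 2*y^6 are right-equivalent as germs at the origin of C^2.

The Hessian of f at 0 is [[0, 0], [0, 0]] with rank 0, so corank 2. A Groebner basis of the Jacobian ideal J(f) in C{x,y} is {-19683*x^2/17 - 26244*x*y/17 + y^4 - 27*y^3/17 - 8748*y^2/17, x^3 - 1242*x^2/17 - 1656*x*y/17 + 10*y^3/51 - 552*y^2/17, x^2*y + 1215*x^2/17 + 1620*x*y/17 - 53*y^3/153 + 540*y^2/17, -891*x^2/17 + x*y^2 - 1188*x*y/17 + 91*y^3/153 - 396*y^2/17}; counting standard monomials gives mu = 7. Corank 2; j^3 = 3*(3*x + 2*y)^3 is a perfect cube, so E-series; the 4-jet and mu = 7 give E_7. The Hessian of g at 0 is [[0, 0], [0, 0]] with rank 0, so corank 2. A Groebner basis of the Jacobian ideal J(g) in C{x,y} is {x^3, x*y^2, 3*x^2 + y^3}; counting standard monomials gives mu = 7. Corank 2; j^3 = x^3 is a perfect cube, so E-series; the 4-jet and mu = 7 give E_7. Both have type E_7, hence right-equivalent.

Yes.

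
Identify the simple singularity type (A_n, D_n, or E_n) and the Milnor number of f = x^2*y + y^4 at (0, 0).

Type D_5, Milnor number mu = 5.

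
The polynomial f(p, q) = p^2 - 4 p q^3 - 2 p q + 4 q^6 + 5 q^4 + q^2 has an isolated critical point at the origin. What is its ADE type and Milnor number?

Type A_3, Milnor number mu = 3.

The Hessian of f at 0 is [[2, -2], [-2, 2]] with rank 1, so corank 1. A Groebner basis of the Jacobian ideal J(f) in C{p,q} is {q^3, p - q}; counting standard monomials gives mu = 3. Corank 1: A-series; mu = 3 gives A_3.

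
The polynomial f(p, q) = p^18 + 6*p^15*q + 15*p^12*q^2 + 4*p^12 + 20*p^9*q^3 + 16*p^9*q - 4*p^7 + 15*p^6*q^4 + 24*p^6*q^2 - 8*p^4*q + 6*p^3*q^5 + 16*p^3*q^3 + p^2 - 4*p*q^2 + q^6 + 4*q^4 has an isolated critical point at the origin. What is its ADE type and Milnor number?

Type A5, Milnor number mu = 5.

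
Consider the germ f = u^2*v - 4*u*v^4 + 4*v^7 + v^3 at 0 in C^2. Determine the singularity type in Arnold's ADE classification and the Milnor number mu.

Type D_4, Milnor number mu = 4.

The Hessian of f at 0 has rank 0. Corank 2; j^3 = v*(u^2 + v^2) splits into three distinct lines over C (the quadratic factor has nonzero discriminant), so D_4.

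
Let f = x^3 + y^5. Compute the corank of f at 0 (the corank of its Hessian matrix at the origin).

2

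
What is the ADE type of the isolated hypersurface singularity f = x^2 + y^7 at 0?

A6

The Hessian of f at 0 has rank 1. Corank 1: A-series; mu = 6 gives A_6.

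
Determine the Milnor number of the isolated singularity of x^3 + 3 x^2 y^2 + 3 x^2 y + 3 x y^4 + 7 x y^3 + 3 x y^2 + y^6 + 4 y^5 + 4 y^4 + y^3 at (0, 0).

7

The Hessian of f at 0 has rank 0. Corank 2; j^3 = (x + y)^3 is a perfect cube, so E-series; the 4-jet and mu = 7 give E_7.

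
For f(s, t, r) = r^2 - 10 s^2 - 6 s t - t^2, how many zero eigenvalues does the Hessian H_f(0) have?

0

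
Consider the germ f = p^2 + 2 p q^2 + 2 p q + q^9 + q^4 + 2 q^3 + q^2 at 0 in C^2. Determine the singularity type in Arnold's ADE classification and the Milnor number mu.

The Hessian of f at 0 has rank 1. Corank 1: A-series; mu = 8 gives A_8.

Type A_8, Milnor number mu = 8.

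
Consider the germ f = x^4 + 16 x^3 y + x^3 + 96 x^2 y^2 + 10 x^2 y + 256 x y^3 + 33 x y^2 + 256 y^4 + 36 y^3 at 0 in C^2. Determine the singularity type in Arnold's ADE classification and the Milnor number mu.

The Hessian of f at 0 has rank 0. Corank 2; j^3 = (x + 3*y)^2*(x + 4*y) has shape L^2 M (L != M), so D-series; mu = 5 gives D_5.

Type D_{5}, Milnor number mu = 5.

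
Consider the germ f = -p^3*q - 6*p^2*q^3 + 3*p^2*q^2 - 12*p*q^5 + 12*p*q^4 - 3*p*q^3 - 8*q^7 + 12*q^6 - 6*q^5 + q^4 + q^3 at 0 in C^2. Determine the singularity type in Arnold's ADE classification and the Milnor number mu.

Type E7, Milnor number mu = 7.

The Hessian of f at 0 is [[0, 0], [0, 0]] with rank 0, so corank 2. A Groebner basis of the Jacobian ideal J(f) in C{p,q} is {p^3 - 3*p*q^2 - 3*q^2, p^2*q - 2*p*q^2, q^3}; counting standard monomials gives mu = 7. Corank 2; j^3 = q^3 is a perfect cube, so E-series; the 4-jet and mu = 7 give E_7.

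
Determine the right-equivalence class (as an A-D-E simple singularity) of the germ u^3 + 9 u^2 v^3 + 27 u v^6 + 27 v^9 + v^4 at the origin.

E_6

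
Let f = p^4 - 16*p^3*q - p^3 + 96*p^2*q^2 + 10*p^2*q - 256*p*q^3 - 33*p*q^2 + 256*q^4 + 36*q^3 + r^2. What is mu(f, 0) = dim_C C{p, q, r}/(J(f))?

5

The Hessian of f at 0 has rank 1. Corank 2; j^3 = -(p - 4*q)*(p - 3*q)^2 has shape L^2 M (L != M), so D-series; mu = 5 gives D_5.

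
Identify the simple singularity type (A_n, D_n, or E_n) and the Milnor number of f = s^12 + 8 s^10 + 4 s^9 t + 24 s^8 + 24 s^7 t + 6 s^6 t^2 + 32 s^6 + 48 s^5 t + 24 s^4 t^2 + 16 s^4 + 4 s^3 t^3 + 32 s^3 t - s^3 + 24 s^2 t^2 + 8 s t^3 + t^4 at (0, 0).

Type E_6, Milnor number mu = 6.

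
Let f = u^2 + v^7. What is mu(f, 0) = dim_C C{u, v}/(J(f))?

6

The Hessian of f at 0 is [[2, 0], [0, 0]] with rank 1, so corank 1. A Groebner basis of the Jacobian ideal J(f) in C{u,v} is {v^6, u}; counting standard monomials gives mu = 6. Corank 1: A-series; mu = 6 gives A_6.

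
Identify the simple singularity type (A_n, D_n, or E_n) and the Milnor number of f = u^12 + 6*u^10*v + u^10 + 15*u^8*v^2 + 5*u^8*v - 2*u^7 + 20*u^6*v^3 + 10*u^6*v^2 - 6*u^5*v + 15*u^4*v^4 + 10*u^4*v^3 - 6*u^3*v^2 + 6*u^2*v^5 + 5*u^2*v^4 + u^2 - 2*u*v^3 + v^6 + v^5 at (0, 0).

Type A_4, Milnor number mu = 4.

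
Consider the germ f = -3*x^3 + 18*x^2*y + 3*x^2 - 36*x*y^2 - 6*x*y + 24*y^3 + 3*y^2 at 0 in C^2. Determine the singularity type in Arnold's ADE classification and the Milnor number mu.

Type A_{2}, Milnor number mu = 2.

The Hessian of f at 0 has rank 1. Corank 1: A-series; mu = 2 gives A_2.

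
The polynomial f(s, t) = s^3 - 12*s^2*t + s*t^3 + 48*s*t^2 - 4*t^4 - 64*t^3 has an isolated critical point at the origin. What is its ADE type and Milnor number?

The Hessian of f at 0 has rank 0. Corank 2; j^3 = (s - 4*t)^3 is a perfect cube, so E-series; the 4-jet and mu = 7 give E_7.

Type E_7, Milnor number mu = 7.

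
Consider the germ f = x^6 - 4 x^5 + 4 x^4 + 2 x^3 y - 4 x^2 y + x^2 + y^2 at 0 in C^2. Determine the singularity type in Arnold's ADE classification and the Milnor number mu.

Type A_1, Milnor number mu = 1.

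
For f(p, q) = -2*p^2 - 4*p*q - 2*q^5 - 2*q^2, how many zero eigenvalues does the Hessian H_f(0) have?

1

Hessian at 0 has rank 1.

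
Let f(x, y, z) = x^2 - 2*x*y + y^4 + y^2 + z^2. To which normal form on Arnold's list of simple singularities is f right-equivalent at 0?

A_{3}

The Hessian of f at 0 is [[2, -2, 0], [-2, 2, 0], [0, 0, 2]] with rank 2, so corank 1. A Groebner basis of the Jacobian ideal J(f) in C{x,y,z} is {y^3, x - y, z}; counting standard monomials gives mu = 3. Corank 1: A-series; mu = 3 gives A_3.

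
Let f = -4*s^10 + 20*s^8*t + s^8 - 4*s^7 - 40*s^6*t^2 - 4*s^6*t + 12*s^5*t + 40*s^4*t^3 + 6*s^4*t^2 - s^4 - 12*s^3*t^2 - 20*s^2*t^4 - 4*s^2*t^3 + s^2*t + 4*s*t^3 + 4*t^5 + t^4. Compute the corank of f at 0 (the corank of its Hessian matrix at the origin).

2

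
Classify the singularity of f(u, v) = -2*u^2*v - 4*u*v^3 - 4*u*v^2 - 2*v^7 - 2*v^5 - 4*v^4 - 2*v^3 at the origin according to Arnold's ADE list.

The Hessian of f at 0 is [[0, 0], [0, 0]] with rank 0, so corank 2. A Groebner basis of the Jacobian ideal J(f) in C{u,v} is {u^2*v^2 - 2*u^2*v + u^2/7 - 20*u*v^2/7 + 8*u*v/7 + v^2, u^3 + 3*u^2*v - u^2/7 + 20*u*v^2/7 - 8*u*v/7 - v^2, u*v + v^3 + v^2}; counting standard monomials gives mu = 8. Corank 2; j^3 = -2*v*(u + v)^2 has shape L^2 M (L != M), so D-series; mu = 8 gives D_8.

D_{8}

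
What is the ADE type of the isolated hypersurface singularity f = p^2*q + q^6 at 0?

The Hessian of f at 0 is [[0, 0], [0, 0]] with rank 0, so corank 2. A Groebner basis of the Jacobian ideal J(f) in C{p,q} is {p^2/6 + q^5, p^3, p*q}; counting standard monomials gives mu = 7. Corank 2; j^3 = p^2*q has shape L^2 M (L != M), so D-series; mu = 7 gives D_7.

D7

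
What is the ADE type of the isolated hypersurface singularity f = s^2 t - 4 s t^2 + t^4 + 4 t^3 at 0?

The Hessian of f at 0 has rank 0. Corank 2; j^3 = t*(s - 2*t)^2 has shape L^2 M (L != M), so D-series; mu = 5 gives D_5.

D5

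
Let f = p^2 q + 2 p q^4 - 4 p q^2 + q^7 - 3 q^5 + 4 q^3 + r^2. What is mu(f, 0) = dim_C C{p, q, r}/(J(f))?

6

The Hessian of f at 0 has rank 1. Corank 2; j^3 = q*(p - 2*q)^2 has shape L^2 M (L != M), so D-series; mu = 6 gives D_6.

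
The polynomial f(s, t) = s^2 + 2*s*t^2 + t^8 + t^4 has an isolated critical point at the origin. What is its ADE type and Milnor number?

Type A_{7}, Milnor number mu = 7.

The Hessian of f at 0 has rank 1. Corank 1: A-series; mu = 7 gives A_7.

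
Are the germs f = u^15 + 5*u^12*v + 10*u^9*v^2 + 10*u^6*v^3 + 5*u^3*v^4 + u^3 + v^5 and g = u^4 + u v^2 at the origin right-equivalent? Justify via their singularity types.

The Hessian of f at 0 is [[0, 0], [0, 0]] with rank 0, so corank 2. A Groebner basis of the Jacobian ideal J(f) in C{u,v} is {v^4, u^2}; counting standard monomials gives mu = 8. Corank 2; j^3 = u^3 is a perfect cube, so E-series; the 5-jet and mu = 8 give E_8. The Hessian of g at 0 is [[0, 0], [0, 0]] with rank 0, so corank 2. A Groebner basis of the Jacobian ideal J(g) in C{u,v} is {u^3 + v^2/4, v^3, u*v}; counting standard monomials gives mu = 5. Corank 2; j^3 = u*v^2 has shape L^2 M (L != M), so D-series; mu = 5 gives D_5. f is E_8 but g is D_5, hence not right-equivalent.

No.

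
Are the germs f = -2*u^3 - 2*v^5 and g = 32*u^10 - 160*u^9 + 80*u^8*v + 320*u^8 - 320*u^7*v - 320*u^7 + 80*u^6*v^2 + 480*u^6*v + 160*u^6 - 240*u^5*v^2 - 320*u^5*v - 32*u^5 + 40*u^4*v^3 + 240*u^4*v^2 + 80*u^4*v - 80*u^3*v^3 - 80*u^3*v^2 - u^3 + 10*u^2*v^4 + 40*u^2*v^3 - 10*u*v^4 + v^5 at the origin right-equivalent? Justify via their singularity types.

Yes.

The Hessian of f at 0 is [[0, 0], [0, 0]] with rank 0, so corank 2. A Groebner basis of the Jacobian ideal J(f) in C{u,v} is {v^4, u^2}; counting standard monomials gives mu = 8. Corank 2; j^3 = -2*u^3 is a perfect cube, so E-series; the 5-jet and mu = 8 give E_8. The Hessian of g at 0 is [[0, 0], [0, 0]] with rank 0, so corank 2. A Groebner basis of the Jacobian ideal J(g) in C{u,v} is {v^5, u*v^3 - v^4/8, u^2}; counting standard monomials gives mu = 8. Corank 2; j^3 = -u^3 is a perfect cube, so E-series; the 5-jet and mu = 8 give E_8. Both have type E_8, hence right-equivalent.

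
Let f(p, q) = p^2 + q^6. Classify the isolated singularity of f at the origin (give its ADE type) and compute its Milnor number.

Type A_{5}, Milnor number mu = 5.

The Hessian of f at 0 is [[2, 0], [0, 0]] with rank 1, so corank 1. A Groebner basis of the Jacobian ideal J(f) in C{p,q} is {q^5, p}; counting standard monomials gives mu = 5. Corank 1: A-series; mu = 5 gives A_5.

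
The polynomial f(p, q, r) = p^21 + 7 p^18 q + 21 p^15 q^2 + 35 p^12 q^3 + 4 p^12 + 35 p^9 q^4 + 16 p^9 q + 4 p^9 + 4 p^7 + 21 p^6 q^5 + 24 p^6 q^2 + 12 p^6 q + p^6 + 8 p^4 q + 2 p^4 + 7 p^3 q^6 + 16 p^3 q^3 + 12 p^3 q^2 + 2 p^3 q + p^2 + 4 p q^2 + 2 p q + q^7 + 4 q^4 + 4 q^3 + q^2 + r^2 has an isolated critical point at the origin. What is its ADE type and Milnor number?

Type A6, Milnor number mu = 6.

The Hessian of f at 0 is [[2, 2, 0], [2, 2, 0], [0, 0, 2]] with rank 2, so corank 1. A Groebner basis of the Jacobian ideal J(f) in C{p,q,r} is {p^3 + 50*p^2/97 + 72*p*q/97 + 41*p/97 + 104*q^2/97 + 41*q/97, p^2*q - 195*p^2/388 - 121*p*q/194 - 23*p/97 - 231*q^2/388 - 23*q/97, 53*p^2/194 + p*q^2 + 11*p*q/97 + 13*p/97 + 21*q^2/194 + 13*q/97, 67*p^2/388 + 153*p*q/194 - 11*p/97 + q^3 + 151*q^2/388 - 11*q/97, r}; counting standard monomials gives mu = 6. Corank 1: A-series; mu = 6 gives A_6.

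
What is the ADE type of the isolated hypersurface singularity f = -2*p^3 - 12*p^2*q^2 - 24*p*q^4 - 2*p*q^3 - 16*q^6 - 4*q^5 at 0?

The Hessian of f at 0 has rank 0. Corank 2; j^3 = -2*p^3 is a perfect cube, so E-series; the 4-jet and mu = 7 give E_7.

E_7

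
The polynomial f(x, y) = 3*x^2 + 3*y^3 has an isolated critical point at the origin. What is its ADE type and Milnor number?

Type A_2, Milnor number mu = 2.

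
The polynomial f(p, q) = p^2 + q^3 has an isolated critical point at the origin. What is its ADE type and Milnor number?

The Hessian of f at 0 is [[2, 0], [0, 0]] with rank 1, so corank 1. A Groebner basis of the Jacobian ideal J(f) in C{p,q} is {q^2, p}; counting standard monomials gives mu = 2. Corank 1: A-series; mu = 2 gives A_2.

Type A_2, Milnor number mu = 2.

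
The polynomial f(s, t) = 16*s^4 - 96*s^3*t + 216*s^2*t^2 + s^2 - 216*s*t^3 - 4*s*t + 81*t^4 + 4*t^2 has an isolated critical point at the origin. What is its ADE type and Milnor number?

Type A3, Milnor number mu = 3.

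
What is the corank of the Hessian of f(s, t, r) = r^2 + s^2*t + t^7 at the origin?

2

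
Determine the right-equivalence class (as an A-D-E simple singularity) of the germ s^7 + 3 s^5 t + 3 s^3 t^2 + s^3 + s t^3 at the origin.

The Hessian of f at 0 is [[0, 0], [0, 0]] with rank 0, so corank 2. A Groebner basis of the Jacobian ideal J(f) in C{s,t} is {s^3, s*t^2, 3*s^2 + t^3}; counting standard monomials gives mu = 7. Corank 2; j^3 = s^3 is a perfect cube, so E-series; the 4-jet and mu = 7 give E_7.

E7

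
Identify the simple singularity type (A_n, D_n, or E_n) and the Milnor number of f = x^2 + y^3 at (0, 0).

The Hessian of f at 0 has rank 1. Corank 1: A-series; mu = 2 gives A_2.

Type A_{2}, Milnor number mu = 2.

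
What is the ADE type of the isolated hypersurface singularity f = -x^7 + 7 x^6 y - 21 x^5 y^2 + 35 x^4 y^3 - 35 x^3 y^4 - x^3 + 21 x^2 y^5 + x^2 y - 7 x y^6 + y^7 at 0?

The Hessian of f at 0 is [[0, 0], [0, 0]] with rank 0, so corank 2. A Groebner basis of the Jacobian ideal J(f) in C{x,y} is {x*y/7 + y^6, x*y^2, x^2 - x*y}; counting standard monomials gives mu = 8. Corank 2; j^3 = -x^2*(x - y) has shape L^2 M (L != M), so D-series; mu = 8 gives D_8.

D_{8}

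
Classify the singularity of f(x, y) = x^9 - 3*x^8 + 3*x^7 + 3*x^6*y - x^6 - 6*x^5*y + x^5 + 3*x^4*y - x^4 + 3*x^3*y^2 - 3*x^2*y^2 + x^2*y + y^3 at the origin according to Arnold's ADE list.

D4

The Hessian of f at 0 is [[0, 0], [0, 0]] with rank 0, so corank 2. A Groebner basis of the Jacobian ideal J(f) in C{x,y} is {y^3, x^2 + 3*y^2, x*y}; counting standard monomials gives mu = 4. Corank 2; j^3 = y*(x^2 + y^2) splits into three distinct lines over C (the quadratic factor has nonzero discriminant), so D_4.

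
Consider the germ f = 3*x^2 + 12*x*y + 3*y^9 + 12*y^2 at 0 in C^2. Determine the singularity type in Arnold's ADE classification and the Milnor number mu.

The Hessian of f at 0 is [[6, 12], [12, 24]] with rank 1, so corank 1. A Groebner basis of the Jacobian ideal J(f) in C{x,y} is {y^8, x + 2*y}; counting standard monomials gives mu = 8. Corank 1: A-series; mu = 8 gives A_8.

Type A8, Milnor number mu = 8.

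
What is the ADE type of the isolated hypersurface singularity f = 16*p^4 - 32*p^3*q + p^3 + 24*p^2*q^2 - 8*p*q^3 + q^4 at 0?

E6

The Hessian of f at 0 is [[0, 0], [0, 0]] with rank 0, so corank 2. A Groebner basis of the Jacobian ideal J(f) in C{p,q} is {q^4, p*q^2 - q^3/6, p^2}; counting standard monomials gives mu = 6. Corank 2; j^3 = p^3 is a perfect cube, so E-series; the 4-jet and mu = 6 give E_6.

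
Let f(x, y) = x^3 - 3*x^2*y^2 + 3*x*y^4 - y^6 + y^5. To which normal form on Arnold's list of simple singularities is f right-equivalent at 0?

The Hessian of f at 0 is [[0, 0], [0, 0]] with rank 0, so corank 2. A Groebner basis of the Jacobian ideal J(f) in C{x,y} is {y^4, x^3, -x^2/2 + x*y^2}; counting standard monomials gives mu = 8. Corank 2; j^3 = x^3 is a perfect cube, so E-series; the 5-jet and mu = 8 give E_8.

E8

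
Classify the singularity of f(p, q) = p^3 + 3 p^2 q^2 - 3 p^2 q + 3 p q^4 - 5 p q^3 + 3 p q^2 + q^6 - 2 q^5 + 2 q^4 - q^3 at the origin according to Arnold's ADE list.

E_7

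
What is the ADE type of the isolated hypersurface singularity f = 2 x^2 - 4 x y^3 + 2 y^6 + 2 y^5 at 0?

A_4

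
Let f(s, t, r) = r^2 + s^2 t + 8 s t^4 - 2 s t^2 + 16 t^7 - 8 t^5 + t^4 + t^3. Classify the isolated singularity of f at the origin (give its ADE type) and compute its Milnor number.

Type D5, Milnor number mu = 5.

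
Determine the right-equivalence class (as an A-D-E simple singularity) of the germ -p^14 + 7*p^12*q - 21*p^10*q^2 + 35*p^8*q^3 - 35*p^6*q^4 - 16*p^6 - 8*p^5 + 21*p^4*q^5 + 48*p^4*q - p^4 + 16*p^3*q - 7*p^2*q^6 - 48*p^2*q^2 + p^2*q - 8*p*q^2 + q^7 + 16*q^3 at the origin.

D8

The Hessian of f at 0 has rank 0. Corank 2; j^3 = q*(p - 4*q)^2 has shape L^2 M (L != M), so D-series; mu = 8 gives D_8.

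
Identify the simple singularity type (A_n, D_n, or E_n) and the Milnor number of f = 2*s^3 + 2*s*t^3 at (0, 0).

Type E7, Milnor number mu = 7.

The Hessian of f at 0 has rank 0. Corank 2; j^3 = 2*s^3 is a perfect cube, so E-series; the 4-jet and mu = 7 give E_7.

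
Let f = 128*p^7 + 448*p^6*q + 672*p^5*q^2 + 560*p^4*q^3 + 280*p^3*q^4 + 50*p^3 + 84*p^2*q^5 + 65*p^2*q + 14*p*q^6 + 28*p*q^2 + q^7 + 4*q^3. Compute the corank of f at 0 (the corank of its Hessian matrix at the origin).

2

Hessian at 0 has rank 0.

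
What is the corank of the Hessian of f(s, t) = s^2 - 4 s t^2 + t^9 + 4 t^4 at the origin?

1

The Hessian at 0 is [[2, 0], [0, 0]] of rank 1; hence corank 1.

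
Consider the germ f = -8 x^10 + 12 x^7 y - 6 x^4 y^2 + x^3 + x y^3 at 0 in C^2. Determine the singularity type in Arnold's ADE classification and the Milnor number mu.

Type E7, Milnor number mu = 7.

The Hessian of f at 0 has rank 0. Corank 2; j^3 = x^3 is a perfect cube, so E-series; the 4-jet and mu = 7 give E_7.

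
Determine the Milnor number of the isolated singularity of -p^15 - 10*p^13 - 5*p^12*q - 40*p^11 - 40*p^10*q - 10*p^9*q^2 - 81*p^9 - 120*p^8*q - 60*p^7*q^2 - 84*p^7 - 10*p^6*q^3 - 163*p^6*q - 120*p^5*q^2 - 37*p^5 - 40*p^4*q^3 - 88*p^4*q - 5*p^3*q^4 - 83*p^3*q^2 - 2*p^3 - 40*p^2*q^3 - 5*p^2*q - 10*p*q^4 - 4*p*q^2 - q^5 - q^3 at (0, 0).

6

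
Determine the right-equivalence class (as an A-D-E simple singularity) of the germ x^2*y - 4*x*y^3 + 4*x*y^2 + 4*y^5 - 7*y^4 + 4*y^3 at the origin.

The Hessian of f at 0 has rank 0. Corank 2; j^3 = y*(x + 2*y)^2 has shape L^2 M (L != M), so D-series; mu = 5 gives D_5.

D_{5}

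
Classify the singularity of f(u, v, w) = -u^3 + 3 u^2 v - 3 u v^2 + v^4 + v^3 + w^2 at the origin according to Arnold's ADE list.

E_6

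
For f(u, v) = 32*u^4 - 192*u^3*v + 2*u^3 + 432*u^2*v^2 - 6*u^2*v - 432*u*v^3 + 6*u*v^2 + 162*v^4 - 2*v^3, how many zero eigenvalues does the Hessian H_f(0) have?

2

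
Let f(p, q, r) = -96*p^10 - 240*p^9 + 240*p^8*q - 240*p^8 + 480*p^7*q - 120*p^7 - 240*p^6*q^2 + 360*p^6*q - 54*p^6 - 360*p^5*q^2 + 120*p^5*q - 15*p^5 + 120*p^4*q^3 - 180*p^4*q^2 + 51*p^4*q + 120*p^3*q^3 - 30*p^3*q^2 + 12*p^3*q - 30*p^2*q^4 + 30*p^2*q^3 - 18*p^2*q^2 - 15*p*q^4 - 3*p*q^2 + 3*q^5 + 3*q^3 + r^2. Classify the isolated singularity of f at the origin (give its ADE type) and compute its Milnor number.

Type D_6, Milnor number mu = 6.

The Hessian of f at 0 has rank 1. Corank 2; j^3 = -3*q^2*(p - q) has shape L^2 M (L != M), so D-series; mu = 6 gives D_6.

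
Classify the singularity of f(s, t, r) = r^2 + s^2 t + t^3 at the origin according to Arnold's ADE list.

D_{4}

The Hessian of f at 0 has rank 1. Corank 2; j^3 = t*(s^2 + t^2) splits into three distinct lines over C (the quadratic factor has nonzero discriminant), so D_4.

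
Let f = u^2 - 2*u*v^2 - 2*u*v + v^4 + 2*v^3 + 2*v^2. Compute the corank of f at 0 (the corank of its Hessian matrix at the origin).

0

Hessian at 0 has rank 2.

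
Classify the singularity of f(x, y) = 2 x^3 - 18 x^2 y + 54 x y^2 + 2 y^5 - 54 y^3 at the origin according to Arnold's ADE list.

The Hessian of f at 0 is [[0, 0], [0, 0]] with rank 0, so corank 2. A Groebner basis of the Jacobian ideal J(f) in C{x,y} is {y^4, x^2 - 6*x*y + 9*y^2}; counting standard monomials gives mu = 8. Corank 2; j^3 = 2*(x - 3*y)^3 is a perfect cube, so E-series; the 5-jet and mu = 8 give E_8.

E8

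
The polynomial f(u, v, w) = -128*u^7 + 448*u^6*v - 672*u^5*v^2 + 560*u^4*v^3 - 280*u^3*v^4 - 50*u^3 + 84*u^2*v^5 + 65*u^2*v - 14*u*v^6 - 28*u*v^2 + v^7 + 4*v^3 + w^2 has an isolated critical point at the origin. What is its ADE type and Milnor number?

The Hessian of f at 0 is [[0, 0, 0], [0, 0, 0], [0, 0, 2]] with rank 1, so corank 2. A Groebner basis of the Jacobian ideal J(f) in C{u,v,w} is {78125*u*v/14 + v^6 - 15625*v^2/7, u*v^2 - 2*v^3/5, u^2 - 9*u*v/10 + v^2/5, w}; counting standard monomials gives mu = 8. Corank 2; j^3 = -(2*u - v)*(5*u - 2*v)^2 has shape L^2 M (L != M), so D-series; mu = 8 gives D_8.

Type D_8, Milnor number mu = 8.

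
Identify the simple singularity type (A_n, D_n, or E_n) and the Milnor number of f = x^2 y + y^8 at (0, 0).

Type D_9, Milnor number mu = 9.

The Hessian of f at 0 has rank 0. Corank 2; j^3 = x^2*y has shape L^2 M (L != M), so D-series; mu = 9 gives D_9.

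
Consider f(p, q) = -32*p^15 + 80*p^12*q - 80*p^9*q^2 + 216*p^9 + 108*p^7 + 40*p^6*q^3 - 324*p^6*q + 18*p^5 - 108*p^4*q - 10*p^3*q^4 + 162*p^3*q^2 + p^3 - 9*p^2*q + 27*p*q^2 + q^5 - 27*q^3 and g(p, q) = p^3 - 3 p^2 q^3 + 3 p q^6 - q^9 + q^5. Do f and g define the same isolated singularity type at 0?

Yes.

The Hessian of f at 0 has rank 0. Corank 2; j^3 = (p - 3*q)^3 is a perfect cube, so E-series; the 5-jet and mu = 8 give E_8. The Hessian of g at 0 has rank 0. Corank 2; j^3 = p^3 is a perfect cube, so E-series; the 5-jet and mu = 8 give E_8. Both have type E_8, hence right-equivalent.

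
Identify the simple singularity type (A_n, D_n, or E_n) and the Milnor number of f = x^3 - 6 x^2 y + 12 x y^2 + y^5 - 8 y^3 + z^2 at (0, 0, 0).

The Hessian of f at 0 has rank 1. Corank 2; j^3 = (x - 2*y)^3 is a perfect cube, so E-series; the 5-jet and mu = 8 give E_8.

Type E_{8}, Milnor number mu = 8.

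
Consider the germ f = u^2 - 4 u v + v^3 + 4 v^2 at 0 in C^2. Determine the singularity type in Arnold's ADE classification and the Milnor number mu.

Type A_2, Milnor number mu = 2.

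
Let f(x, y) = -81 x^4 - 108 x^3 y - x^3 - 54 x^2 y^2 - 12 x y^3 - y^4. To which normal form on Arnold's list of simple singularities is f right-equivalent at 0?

The Hessian of f at 0 has rank 0. Corank 2; j^3 = -x^3 is a perfect cube, so E-series; the 4-jet and mu = 6 give E_6.

E_6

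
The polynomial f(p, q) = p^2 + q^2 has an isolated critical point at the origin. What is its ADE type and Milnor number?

The Hessian of f at 0 is [[2, 0], [0, 2]] with rank 2, so corank 0. A Groebner basis of the Jacobian ideal J(f) in C{p,q} is {p, q}; counting standard monomials gives mu = 1. Corank 0: nondegenerate Morse point, so A_1.

Type A_1, Milnor number mu = 1.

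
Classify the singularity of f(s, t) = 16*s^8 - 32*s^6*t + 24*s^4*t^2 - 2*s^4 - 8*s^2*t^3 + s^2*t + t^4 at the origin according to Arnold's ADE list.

The Hessian of f at 0 is [[0, 0], [0, 0]] with rank 0, so corank 2. A Groebner basis of the Jacobian ideal J(f) in C{s,t} is {s^3, s^2/4 + t^3, s*t}; counting standard monomials gives mu = 5. Corank 2; j^3 = s^2*t has shape L^2 M (L != M), so D-series; mu = 5 gives D_5.

D_{5}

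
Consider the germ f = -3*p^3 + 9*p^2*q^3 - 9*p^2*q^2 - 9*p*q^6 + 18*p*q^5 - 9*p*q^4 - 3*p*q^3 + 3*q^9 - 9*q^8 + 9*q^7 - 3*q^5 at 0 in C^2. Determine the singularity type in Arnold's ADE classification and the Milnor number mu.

Type E_7, Milnor number mu = 7.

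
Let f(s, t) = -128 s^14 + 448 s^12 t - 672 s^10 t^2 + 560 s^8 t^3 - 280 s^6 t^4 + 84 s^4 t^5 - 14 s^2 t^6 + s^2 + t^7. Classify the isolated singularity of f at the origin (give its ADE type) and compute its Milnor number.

Type A_6, Milnor number mu = 6.

The Hessian of f at 0 is [[2, 0], [0, 0]] with rank 1, so corank 1. A Groebner basis of the Jacobian ideal J(f) in C{s,t} is {t^6, s}; counting standard monomials gives mu = 6. Corank 1: A-series; mu = 6 gives A_6.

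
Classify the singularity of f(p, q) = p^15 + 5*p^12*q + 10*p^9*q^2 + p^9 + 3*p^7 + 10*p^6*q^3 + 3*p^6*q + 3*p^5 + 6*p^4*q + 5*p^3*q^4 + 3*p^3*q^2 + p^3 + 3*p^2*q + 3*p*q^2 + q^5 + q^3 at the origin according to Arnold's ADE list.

The Hessian of f at 0 has rank 0. Corank 2; j^3 = (p + q)^3 is a perfect cube, so E-series; the 5-jet and mu = 8 give E_8.

E_{8}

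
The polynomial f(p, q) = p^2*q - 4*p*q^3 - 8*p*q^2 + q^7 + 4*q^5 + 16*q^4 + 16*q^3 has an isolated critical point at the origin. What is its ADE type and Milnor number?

Type D_{8}, Milnor number mu = 8.

The Hessian of f at 0 has rank 0. Corank 2; j^3 = q*(p - 4*q)^2 has shape L^2 M (L != M), so D-series; mu = 8 gives D_8.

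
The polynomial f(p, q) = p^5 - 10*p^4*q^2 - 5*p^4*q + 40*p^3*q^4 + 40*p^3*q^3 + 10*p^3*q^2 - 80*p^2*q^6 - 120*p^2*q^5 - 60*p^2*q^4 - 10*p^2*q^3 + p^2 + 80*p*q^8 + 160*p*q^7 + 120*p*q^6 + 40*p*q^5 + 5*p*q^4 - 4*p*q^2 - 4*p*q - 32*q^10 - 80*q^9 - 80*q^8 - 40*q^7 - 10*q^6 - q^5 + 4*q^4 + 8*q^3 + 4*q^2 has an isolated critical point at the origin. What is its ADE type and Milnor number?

The Hessian of f at 0 has rank 1. Corank 1: A-series; mu = 4 gives A_4.

Type A_4, Milnor number mu = 4.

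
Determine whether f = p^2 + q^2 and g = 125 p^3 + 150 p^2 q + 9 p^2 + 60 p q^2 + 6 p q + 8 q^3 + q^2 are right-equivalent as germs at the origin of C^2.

No.

The Hessian of f at 0 is [[2, 0], [0, 2]] with rank 2, so corank 0. A Groebner basis of the Jacobian ideal J(f) in C{p,q} is {p, q}; counting standard monomials gives mu = 1. Corank 0: nondegenerate Morse point, so A_1. The Hessian of g at 0 is [[18, 6], [6, 2]] with rank 1, so corank 1. A Groebner basis of the Jacobian ideal J(g) in C{p,q} is {q^2, p + q/3}; counting standard monomials gives mu = 2. Corank 1: A-series; mu = 2 gives A_2. f is A_1 but g is A_2, hence not right-equivalent.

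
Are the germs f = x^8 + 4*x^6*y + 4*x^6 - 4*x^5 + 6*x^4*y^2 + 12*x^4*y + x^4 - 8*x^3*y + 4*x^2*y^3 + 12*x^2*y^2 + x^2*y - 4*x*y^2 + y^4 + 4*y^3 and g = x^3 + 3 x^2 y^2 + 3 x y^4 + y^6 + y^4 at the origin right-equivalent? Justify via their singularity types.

No.

The Hessian of f at 0 has rank 0. Corank 2; j^3 = y*(x - 2*y)^2 has shape L^2 M (L != M), so D-series; mu = 5 gives D_5. The Hessian of g at 0 has rank 0. Corank 2; j^3 = x^3 is a perfect cube, so E-series; the 4-jet and mu = 6 give E_6. f is D_5 but g is E_6, hence not right-equivalent.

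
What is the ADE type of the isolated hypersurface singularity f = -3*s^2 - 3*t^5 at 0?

The Hessian of f at 0 has rank 1. Corank 1: A-series; mu = 4 gives A_4.

A_4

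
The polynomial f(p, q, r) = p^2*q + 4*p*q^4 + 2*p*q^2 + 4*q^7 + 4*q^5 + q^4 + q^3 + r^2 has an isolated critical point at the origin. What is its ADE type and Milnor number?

Type D_{5}, Milnor number mu = 5.

The Hessian of f at 0 has rank 1. Corank 2; j^3 = q*(p + q)^2 has shape L^2 M (L != M), so D-series; mu = 5 gives D_5.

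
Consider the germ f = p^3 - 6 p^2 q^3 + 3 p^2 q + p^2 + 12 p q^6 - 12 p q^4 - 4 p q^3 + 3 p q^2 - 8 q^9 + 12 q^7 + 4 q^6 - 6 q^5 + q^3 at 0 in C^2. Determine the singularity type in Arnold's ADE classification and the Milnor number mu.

The Hessian of f at 0 is [[2, 0], [0, 0]] with rank 1, so corank 1. A Groebner basis of the Jacobian ideal J(f) in C{p,q} is {q^2, p}; counting standard monomials gives mu = 2. Corank 1: A-series; mu = 2 gives A_2.

Type A2, Milnor number mu = 2.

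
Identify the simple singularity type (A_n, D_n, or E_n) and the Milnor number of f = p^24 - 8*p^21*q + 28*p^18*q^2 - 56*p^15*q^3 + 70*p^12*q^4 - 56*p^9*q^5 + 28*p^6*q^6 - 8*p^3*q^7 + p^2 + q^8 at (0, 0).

Type A7, Milnor number mu = 7.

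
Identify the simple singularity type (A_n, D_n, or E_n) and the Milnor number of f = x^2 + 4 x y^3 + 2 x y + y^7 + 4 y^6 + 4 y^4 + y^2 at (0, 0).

Type A_6, Milnor number mu = 6.

The Hessian of f at 0 is [[2, 2], [2, 2]] with rank 1, so corank 1. A Groebner basis of the Jacobian ideal J(f) in C{x,y} is {x/2 + y^3 + y/2, x^2 + 2*x*y + y^2}; counting standard monomials gives mu = 6. Corank 1: A-series; mu = 6 gives A_6.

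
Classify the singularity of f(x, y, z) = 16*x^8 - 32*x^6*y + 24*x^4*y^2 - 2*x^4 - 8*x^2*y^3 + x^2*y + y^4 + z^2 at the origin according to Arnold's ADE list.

The Hessian of f at 0 has rank 1. Corank 2; j^3 = x^2*y has shape L^2 M (L != M), so D-series; mu = 5 gives D_5.

D5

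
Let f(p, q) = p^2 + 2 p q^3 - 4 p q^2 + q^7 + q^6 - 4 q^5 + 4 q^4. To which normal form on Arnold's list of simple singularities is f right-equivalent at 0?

A_6

The Hessian of f at 0 has rank 1. Corank 1: A-series; mu = 6 gives A_6.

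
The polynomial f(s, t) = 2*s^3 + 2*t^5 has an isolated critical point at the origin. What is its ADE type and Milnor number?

The Hessian of f at 0 has rank 0. Corank 2; j^3 = 2*s^3 is a perfect cube, so E-series; the 5-jet and mu = 8 give E_8.

Type E_{8}, Milnor number mu = 8.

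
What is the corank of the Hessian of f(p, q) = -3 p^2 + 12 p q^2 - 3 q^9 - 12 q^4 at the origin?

The Hessian at 0 is [[-6, 0], [0, 0]] of rank 1; hence corank 1.

1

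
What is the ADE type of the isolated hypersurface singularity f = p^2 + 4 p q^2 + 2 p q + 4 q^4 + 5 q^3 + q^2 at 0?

The Hessian of f at 0 is [[2, 2], [2, 2]] with rank 1, so corank 1. A Groebner basis of the Jacobian ideal J(f) in C{p,q} is {q^2, p + q}; counting standard monomials gives mu = 2. Corank 1: A-series; mu = 2 gives A_2.

A_{2}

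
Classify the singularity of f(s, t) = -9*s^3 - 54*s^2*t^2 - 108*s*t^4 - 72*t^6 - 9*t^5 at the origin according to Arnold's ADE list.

The Hessian of f at 0 has rank 0. Corank 2; j^3 = -9*s^3 is a perfect cube, so E-series; the 5-jet and mu = 8 give E_8.

E8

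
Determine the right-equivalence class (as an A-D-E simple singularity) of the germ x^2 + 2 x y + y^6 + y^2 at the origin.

A_{5}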